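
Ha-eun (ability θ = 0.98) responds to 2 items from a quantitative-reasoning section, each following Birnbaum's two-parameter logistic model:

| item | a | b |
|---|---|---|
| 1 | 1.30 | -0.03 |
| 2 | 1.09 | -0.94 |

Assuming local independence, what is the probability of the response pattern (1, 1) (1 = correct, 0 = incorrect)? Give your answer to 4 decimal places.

0.7015

P(θ) = 1 / (1 + exp(−a(θ − b)))
P_1 = 1/(1+e^{-1.3130}) = 0.7880
P_2 = 1/(1+e^{-2.0928}) = 0.8902
L = P_1 × P_2 = 0.7880 × 0.8902 = 0.70149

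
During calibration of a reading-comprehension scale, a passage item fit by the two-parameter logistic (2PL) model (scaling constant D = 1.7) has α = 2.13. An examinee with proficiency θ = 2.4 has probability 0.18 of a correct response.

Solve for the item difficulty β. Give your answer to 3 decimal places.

2.819

P(θ) = 1 / (1 + exp(−D·α(θ − β)))
logit(0.18) = ln(0.18/0.82) = -1.5163
β = θ − logit/(1.7·α) = 2.4 − (-1.5163)/3.6210 = 2.8188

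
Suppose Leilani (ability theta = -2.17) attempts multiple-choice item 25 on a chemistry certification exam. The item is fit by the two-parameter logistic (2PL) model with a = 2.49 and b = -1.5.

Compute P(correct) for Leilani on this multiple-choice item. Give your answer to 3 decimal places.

0.159

P(theta) = 1 / (1 + exp(−a(theta − b)))
Exponent: 2.49 × (-2.17 − (-1.5)) = -1.6683
1/(1 + e^{1.6683}) = 0.1587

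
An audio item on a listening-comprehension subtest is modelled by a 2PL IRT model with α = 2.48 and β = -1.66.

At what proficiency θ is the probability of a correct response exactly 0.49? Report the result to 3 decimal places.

-1.676

P(θ) = 1 / (1 + exp(−α(θ − β)))
logit = ln(0.4900/0.5100) = -0.0400
θ = β + logit/(α) = -1.66 + (-0.0400)/2.4800 = -1.6761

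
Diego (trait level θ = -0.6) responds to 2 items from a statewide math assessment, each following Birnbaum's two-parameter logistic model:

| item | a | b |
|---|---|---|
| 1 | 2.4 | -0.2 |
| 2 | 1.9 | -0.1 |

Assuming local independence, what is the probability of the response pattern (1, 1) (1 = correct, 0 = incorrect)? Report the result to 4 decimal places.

P(θ) = 1 / (1 + exp(−a(θ − b)))
P_1 = 1/(1+e^{0.9600}) = 0.2769
P_2 = 1/(1+e^{0.9500}) = 0.2789
L = P_1 × P_2 = 0.2769 × 0.2789 = 0.07722

0.0772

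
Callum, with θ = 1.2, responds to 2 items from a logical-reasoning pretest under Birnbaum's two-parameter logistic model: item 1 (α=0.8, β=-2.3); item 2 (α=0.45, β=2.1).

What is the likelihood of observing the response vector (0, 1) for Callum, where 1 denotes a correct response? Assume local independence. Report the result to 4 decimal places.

P(θ) = 1 / (1 + exp(−α(θ − β)))
P_1 = 1/(1+e^{-2.8000}) = 0.9427
P_2 = 1/(1+e^{0.4050}) = 0.4001
L = (1−P_1) × P_2 = 0.0573 × 0.4001 = 0.02294

0.0229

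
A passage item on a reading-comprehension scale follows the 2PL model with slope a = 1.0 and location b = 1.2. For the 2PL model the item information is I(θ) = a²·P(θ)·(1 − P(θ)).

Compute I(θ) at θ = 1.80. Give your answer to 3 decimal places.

P = 1/(1+e^{-0.6000}) = 0.6457
P(1−P) = 0.6457 × 0.3543 = 0.2288
I = a² × P(1−P) = 1.0² × 0.2288 = 0.22878

0.229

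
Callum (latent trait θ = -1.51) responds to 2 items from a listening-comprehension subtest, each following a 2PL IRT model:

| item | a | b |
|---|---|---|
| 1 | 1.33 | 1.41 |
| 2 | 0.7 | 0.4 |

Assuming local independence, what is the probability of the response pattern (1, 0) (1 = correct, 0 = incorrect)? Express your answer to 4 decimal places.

P(θ) = 1 / (1 + exp(−a(θ − b)))
P_1 = 1/(1+e^{3.8836}) = 0.0202
P_2 = 1/(1+e^{1.3370}) = 0.2080
L = P_1 × (1−P_2) = 0.0202 × 0.7920 = 0.01597

0.0160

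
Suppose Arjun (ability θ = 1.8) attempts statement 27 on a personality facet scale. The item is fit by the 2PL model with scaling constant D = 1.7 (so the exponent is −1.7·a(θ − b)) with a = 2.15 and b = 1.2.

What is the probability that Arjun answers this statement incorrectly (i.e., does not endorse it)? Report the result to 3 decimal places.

P(θ) = 1 / (1 + exp(−D·a(θ − b)))
Exponent: 1.7 × 2.15 × (1.8 − 1.2) = 2.1930
1/(1 + e^{-2.1930}) = 0.8996
P = 0.8996
P(incorrect) = 1 − 0.8996 = 0.1004

0.100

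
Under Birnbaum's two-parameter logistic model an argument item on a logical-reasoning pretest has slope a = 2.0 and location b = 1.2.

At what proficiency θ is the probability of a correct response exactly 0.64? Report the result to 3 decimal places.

1.488

P(θ) = 1 / (1 + exp(−a(θ − b)))
logit = ln(0.6400/0.3600) = 0.5754
θ = b + logit/(a) = 1.2 + 0.5754/2.0000 = 1.4877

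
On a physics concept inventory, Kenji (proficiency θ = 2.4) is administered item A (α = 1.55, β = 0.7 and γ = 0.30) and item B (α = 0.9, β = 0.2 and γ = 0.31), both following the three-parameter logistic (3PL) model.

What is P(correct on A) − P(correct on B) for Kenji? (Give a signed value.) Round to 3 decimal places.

P(θ) = γ + (1 − γ) · 1 / (1 + exp(−α(θ − β)))
P_A = 0.9532
P_B = 0.9163
P_A − P_B = 0.0369

0.037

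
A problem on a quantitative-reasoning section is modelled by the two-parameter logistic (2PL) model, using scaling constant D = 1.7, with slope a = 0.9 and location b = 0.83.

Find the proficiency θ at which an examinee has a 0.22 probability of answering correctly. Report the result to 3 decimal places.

P(θ) = 1 / (1 + exp(−D·a(θ − b)))
logit = ln(0.2200/0.7800) = -1.2657
θ = b + logit/(1.7·a) = 0.83 + (-1.2657)/1.5300 = 0.0028

0.003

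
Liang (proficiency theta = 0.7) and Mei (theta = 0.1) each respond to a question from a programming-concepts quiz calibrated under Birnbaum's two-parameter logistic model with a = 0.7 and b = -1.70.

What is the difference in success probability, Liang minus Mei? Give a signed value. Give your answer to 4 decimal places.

0.0639

P(theta) = 1 / (1 + exp(−a(theta − b)))
P(Liang) = 0.8429  [exponent 1.6800]
P(Mei) = 0.7790  [exponent 1.2600]
Difference = 0.8429 − 0.7790 = 0.0639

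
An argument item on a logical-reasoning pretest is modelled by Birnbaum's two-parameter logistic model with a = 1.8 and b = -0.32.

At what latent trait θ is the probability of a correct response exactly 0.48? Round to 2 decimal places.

P(θ) = 1 / (1 + exp(−a(θ − b)))
logit = ln(0.4800/0.5200) = -0.0800
θ = b + logit/(a) = -0.32 + (-0.0800)/1.8000 = -0.3645

-0.36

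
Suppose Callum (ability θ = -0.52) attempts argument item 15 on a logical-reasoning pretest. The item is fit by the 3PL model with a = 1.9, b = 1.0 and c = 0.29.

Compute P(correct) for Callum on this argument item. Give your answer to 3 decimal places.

0.327

P(θ) = c + (1 − c) · 1 / (1 + exp(−a(θ − b)))
Exponent: 1.9 × (-0.52 − 1.0) = -2.8880
1/(1 + e^{2.8880}) = 0.0527
P = 0.29 + 0.71 × 0.0527 = 0.3275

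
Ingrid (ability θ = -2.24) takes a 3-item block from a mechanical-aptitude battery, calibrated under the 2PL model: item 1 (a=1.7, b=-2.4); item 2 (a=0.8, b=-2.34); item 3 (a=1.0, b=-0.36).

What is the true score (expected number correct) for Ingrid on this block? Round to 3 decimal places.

1.220

P(θ) = 1 / (1 + exp(−a(θ − b)))
P_1 = 1/(1+e^{-0.2720}) = 0.5676
P_2 = 1/(1+e^{-0.0800}) = 0.5200
P_3 = 1/(1+e^{1.8800}) = 0.1324
E[score] = 0.5676 + 0.5200 + 0.1324 = 1.2200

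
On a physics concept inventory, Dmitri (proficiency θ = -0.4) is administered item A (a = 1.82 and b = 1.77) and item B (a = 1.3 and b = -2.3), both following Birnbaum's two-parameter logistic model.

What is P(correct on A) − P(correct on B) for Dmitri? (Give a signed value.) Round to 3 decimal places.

-0.903

P(θ) = 1 / (1 + exp(−a(θ − b)))
P_A = 0.0189
P_B = 0.9220
P_A − P_B = -0.9031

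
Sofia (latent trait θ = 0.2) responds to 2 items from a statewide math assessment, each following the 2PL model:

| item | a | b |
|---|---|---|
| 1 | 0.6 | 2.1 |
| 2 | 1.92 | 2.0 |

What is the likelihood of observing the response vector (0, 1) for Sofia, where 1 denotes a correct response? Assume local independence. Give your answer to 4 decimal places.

0.0232

P(θ) = 1 / (1 + exp(−a(θ − b)))
P_1 = 1/(1+e^{1.1400}) = 0.2423
P_2 = 1/(1+e^{3.4560}) = 0.0306
L = (1−P_1) × P_2 = 0.7577 × 0.0306 = 0.02318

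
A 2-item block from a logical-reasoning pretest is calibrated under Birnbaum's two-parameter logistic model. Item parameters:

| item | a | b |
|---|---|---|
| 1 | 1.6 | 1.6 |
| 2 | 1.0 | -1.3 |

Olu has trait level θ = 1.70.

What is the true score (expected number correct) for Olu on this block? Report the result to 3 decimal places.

P(θ) = 1 / (1 + exp(−a(θ − b)))
P_1 = 1/(1+e^{-0.1600}) = 0.5399
P_2 = 1/(1+e^{-3.0000}) = 0.9526
E[score] = 0.5399 + 0.9526 = 1.4925

1.492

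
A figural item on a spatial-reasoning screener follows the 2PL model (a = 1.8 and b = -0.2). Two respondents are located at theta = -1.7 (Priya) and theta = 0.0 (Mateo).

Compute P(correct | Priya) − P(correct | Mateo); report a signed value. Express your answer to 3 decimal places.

P(theta) = 1 / (1 + exp(−a(theta − b)))
P(Priya) = 0.0630  [exponent -2.7000]
P(Mateo) = 0.5890  [exponent 0.3600]
Difference = 0.0630 − 0.5890 = -0.5261

-0.526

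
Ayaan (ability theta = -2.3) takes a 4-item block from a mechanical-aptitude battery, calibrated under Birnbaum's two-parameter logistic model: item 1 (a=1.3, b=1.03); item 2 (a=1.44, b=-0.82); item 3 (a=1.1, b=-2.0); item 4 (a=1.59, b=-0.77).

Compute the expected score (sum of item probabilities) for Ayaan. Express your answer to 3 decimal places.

0.618

P(theta) = 1 / (1 + exp(−a(theta − b)))
P_1 = 1/(1+e^{4.3290}) = 0.0130
P_2 = 1/(1+e^{2.1312}) = 0.1061
P_3 = 1/(1+e^{0.3300}) = 0.4182
P_4 = 1/(1+e^{2.4327}) = 0.0807
E[score] = 0.0130 + 0.1061 + 0.4182 + 0.0807 = 0.6181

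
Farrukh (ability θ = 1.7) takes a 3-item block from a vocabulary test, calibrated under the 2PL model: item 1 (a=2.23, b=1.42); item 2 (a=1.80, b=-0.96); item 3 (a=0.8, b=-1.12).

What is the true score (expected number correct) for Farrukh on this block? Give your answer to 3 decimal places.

P(θ) = 1 / (1 + exp(−a(θ − b)))
P_1 = 1/(1+e^{-0.6244}) = 0.6512
P_2 = 1/(1+e^{-4.7880}) = 0.9917
P_3 = 1/(1+e^{-2.2560}) = 0.9052
E[score] = 0.6512 + 0.9917 + 0.9052 = 2.5481

2.548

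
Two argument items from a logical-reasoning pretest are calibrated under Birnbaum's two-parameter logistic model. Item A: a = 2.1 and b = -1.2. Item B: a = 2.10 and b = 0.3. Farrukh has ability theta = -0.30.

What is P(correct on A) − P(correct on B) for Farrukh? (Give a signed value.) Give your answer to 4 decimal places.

P(theta) = 1 / (1 + exp(−a(theta − b)))
P_A = 0.8688
P_B = 0.2210
P_A − P_B = 0.6478

0.6478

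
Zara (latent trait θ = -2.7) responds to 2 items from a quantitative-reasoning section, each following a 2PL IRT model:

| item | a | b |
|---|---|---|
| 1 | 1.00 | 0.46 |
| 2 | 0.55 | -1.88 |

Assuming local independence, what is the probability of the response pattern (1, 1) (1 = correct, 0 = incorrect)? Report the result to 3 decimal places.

0.016

P(θ) = 1 / (1 + exp(−a(θ − b)))
P_1 = 1/(1+e^{3.1600}) = 0.0407
P_2 = 1/(1+e^{0.4510}) = 0.3891
L = P_1 × P_2 = 0.0407 × 0.3891 = 0.01584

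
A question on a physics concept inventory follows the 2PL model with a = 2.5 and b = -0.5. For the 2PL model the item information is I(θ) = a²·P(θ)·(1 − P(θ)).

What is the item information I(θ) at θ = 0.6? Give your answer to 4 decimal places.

P = 1/(1+e^{-2.7500}) = 0.9399
P(1−P) = 0.9399 × 0.0601 = 0.0565
I = a² × P(1−P) = 2.5² × 0.0565 = 0.35298

0.3530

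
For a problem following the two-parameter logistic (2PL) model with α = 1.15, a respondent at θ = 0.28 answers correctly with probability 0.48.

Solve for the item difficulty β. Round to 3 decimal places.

0.350

P(θ) = 1 / (1 + exp(−α(θ − β)))
logit(0.48) = ln(0.48/0.52) = -0.0800
β = θ − logit/(α) = 0.28 − (-0.0800)/1.1500 = 0.3496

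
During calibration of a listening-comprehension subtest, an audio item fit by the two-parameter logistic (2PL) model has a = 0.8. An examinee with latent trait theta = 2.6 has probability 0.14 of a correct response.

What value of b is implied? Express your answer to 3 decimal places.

P(theta) = 1 / (1 + exp(−a(theta − b)))
logit(0.14) = ln(0.14/0.86) = -1.8153
b = theta − logit/(a) = 2.6 − (-1.8153)/0.8000 = 4.8691

4.869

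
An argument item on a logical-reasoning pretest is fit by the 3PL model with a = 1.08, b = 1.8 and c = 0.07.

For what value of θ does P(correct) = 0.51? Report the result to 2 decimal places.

1.70

P(θ) = c + (1 − c) · 1 / (1 + exp(−a(θ − b)))
Remove guessing floor: (0.51 − 0.07)/(1 − 0.07) = 0.4731
logit = ln(0.4731/0.5269) = -0.1076
θ = b + logit/(a) = 1.8 + (-0.1076)/1.0800 = 1.7003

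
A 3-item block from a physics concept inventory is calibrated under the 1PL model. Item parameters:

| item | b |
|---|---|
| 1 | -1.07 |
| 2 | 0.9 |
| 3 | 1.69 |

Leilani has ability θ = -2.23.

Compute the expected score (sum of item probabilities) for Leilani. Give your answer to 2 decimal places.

0.30

P(θ) = 1 / (1 + exp(−(θ − b)))
P_1 = 1/(1+e^{1.1600}) = 0.2387
P_2 = 1/(1+e^{3.1300}) = 0.0419
P_3 = 1/(1+e^{3.9200}) = 0.0195
E[score] = 0.2387 + 0.0419 + 0.0195 = 0.3000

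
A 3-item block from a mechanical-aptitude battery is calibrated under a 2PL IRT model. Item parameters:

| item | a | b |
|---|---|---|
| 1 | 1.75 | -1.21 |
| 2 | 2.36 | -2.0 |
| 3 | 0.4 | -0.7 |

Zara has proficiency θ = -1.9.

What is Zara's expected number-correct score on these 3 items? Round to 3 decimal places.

1.171

P(θ) = 1 / (1 + exp(−a(θ − b)))
P_1 = 1/(1+e^{1.2075}) = 0.2301
P_2 = 1/(1+e^{-0.2360}) = 0.5587
P_3 = 1/(1+e^{0.4800}) = 0.3823
E[score] = 0.2301 + 0.5587 + 0.3823 = 1.1711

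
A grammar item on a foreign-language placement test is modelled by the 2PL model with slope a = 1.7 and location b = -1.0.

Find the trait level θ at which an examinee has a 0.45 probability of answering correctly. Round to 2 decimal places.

-1.12

P(θ) = 1 / (1 + exp(−a(θ − b)))
logit = ln(0.4500/0.5500) = -0.2007
θ = b + logit/(a) = -1.0 + (-0.2007)/1.7000 = -1.1180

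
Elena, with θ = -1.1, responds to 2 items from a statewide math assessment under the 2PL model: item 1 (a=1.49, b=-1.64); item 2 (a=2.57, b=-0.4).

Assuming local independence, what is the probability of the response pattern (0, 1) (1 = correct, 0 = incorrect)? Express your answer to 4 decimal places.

0.0439

P(θ) = 1 / (1 + exp(−a(θ − b)))
P_1 = 1/(1+e^{-0.8046}) = 0.6910
P_2 = 1/(1+e^{1.7990}) = 0.1420
L = (1−P_1) × P_2 = 0.3090 × 0.1420 = 0.04388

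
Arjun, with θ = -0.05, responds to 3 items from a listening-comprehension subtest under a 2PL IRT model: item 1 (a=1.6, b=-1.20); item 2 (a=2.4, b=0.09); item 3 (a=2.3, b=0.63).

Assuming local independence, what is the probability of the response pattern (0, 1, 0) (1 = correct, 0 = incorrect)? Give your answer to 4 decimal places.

P(θ) = 1 / (1 + exp(−a(θ − b)))
P_1 = 1/(1+e^{-1.8400}) = 0.8629
P_2 = 1/(1+e^{0.3360}) = 0.4168
P_3 = 1/(1+e^{1.5640}) = 0.1731
L = (1−P_1) × P_2 × (1−P_3) = 0.1371 × 0.4168 × 0.8269 = 0.04723

0.0472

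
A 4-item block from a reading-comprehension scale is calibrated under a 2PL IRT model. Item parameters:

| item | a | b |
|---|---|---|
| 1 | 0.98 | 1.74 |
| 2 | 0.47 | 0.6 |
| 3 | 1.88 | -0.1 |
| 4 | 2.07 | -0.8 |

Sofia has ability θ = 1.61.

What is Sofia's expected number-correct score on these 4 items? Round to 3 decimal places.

3.039

P(θ) = 1 / (1 + exp(−a(θ − b)))
P_1 = 1/(1+e^{0.1274}) = 0.4682
P_2 = 1/(1+e^{-0.4747}) = 0.6165
P_3 = 1/(1+e^{-3.2148}) = 0.9614
P_4 = 1/(1+e^{-4.9887}) = 0.9932
E[score] = 0.4682 + 0.6165 + 0.9614 + 0.9932 = 3.0393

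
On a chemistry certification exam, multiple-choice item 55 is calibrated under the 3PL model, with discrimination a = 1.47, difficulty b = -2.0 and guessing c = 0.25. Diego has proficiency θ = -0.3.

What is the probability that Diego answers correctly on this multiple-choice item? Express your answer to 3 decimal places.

0.943

P(θ) = c + (1 − c) · 1 / (1 + exp(−a(θ − b)))
Exponent: 1.47 × (-0.3 − (-2.0)) = 2.4990
1/(1 + e^{-2.4990}) = 0.9241
P = 0.25 + 0.75 × 0.9241 = 0.9431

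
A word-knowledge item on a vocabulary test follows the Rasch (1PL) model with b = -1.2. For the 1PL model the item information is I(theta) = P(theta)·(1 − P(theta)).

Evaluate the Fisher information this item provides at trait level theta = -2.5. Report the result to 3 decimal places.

0.168

P = 1/(1+e^{1.3000}) = 0.2142
P(1−P) = 0.2142 × 0.7858 = 0.1683
I = P(1−P) = 0.16830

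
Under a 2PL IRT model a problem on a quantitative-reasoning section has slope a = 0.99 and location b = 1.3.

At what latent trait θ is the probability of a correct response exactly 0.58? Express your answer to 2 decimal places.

1.63

P(θ) = 1 / (1 + exp(−a(θ − b)))
logit = ln(0.5800/0.4200) = 0.3228
θ = b + logit/(a) = 1.3 + 0.3228/0.9900 = 1.6260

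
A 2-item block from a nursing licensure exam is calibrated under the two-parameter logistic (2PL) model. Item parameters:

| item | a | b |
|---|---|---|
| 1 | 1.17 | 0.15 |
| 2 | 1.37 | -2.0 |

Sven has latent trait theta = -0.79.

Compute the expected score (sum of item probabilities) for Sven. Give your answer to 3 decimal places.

1.090

P(theta) = 1 / (1 + exp(−a(theta − b)))
P_1 = 1/(1+e^{1.0998}) = 0.2498
P_2 = 1/(1+e^{-1.6577}) = 0.8399
E[score] = 0.2498 + 0.8399 = 1.0897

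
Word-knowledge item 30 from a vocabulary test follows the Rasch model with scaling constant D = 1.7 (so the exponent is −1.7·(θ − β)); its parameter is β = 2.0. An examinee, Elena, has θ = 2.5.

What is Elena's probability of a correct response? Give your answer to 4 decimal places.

P(θ) = 1 / (1 + exp(−D·(θ − β)))
Exponent: 1.7 × (2.5 − 2.0) = 0.8500
1/(1 + e^{-0.8500}) = 0.7006
P = 0.7006

0.7006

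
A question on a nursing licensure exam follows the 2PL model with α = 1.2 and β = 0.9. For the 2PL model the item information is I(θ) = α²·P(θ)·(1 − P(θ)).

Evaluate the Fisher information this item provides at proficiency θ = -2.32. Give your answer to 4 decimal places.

0.0290

P = 1/(1+e^{3.8640}) = 0.0206
P(1−P) = 0.0206 × 0.9794 = 0.0201
I = α² × P(1−P) = 1.2² × 0.0201 = 0.02899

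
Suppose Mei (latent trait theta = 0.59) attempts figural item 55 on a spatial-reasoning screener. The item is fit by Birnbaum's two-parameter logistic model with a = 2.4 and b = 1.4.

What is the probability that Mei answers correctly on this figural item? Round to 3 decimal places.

0.125

P(theta) = 1 / (1 + exp(−a(theta − b)))
Exponent: 2.4 × (0.59 − 1.4) = -1.9440
1/(1 + e^{1.9440}) = 0.1252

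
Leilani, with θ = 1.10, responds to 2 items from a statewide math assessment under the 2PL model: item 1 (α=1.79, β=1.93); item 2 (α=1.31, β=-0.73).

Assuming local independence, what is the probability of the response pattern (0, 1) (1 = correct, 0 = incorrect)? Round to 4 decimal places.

0.7474

P(θ) = 1 / (1 + exp(−α(θ − β)))
P_1 = 1/(1+e^{1.4857}) = 0.1846
P_2 = 1/(1+e^{-2.3973}) = 0.9166
L = (1−P_1) × P_2 = 0.8154 × 0.9166 = 0.74744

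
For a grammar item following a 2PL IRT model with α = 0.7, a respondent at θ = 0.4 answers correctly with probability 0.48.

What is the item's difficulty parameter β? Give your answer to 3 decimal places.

P(θ) = 1 / (1 + exp(−α(θ − β)))
logit(0.48) = ln(0.48/0.52) = -0.0800
β = θ − logit/(α) = 0.4 − (-0.0800)/0.7000 = 0.5143

0.514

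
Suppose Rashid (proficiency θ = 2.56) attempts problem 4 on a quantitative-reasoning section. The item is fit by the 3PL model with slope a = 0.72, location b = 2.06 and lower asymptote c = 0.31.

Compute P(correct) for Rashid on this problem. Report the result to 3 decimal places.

P(θ) = c + (1 − c) · 1 / (1 + exp(−a(θ − b)))
Exponent: 0.72 × (2.56 − 2.06) = 0.3600
1/(1 + e^{-0.3600}) = 0.5890
P = 0.31 + 0.69 × 0.5890 = 0.7164

0.716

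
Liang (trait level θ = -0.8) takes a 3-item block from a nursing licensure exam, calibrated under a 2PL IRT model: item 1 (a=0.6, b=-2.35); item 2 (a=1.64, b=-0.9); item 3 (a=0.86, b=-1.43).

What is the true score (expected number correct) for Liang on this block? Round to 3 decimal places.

1.890

P(θ) = 1 / (1 + exp(−a(θ − b)))
P_1 = 1/(1+e^{-0.9300}) = 0.7171
P_2 = 1/(1+e^{-0.1640}) = 0.5409
P_3 = 1/(1+e^{-0.5418}) = 0.6322
E[score] = 0.7171 + 0.5409 + 0.6322 = 1.8902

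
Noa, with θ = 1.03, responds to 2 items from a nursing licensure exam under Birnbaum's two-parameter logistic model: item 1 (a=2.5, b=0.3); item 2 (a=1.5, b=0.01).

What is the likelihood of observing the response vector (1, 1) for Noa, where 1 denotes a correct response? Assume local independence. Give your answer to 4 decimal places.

P(θ) = 1 / (1 + exp(−a(θ − b)))
P_1 = 1/(1+e^{-1.8250}) = 0.8612
P_2 = 1/(1+e^{-1.5300}) = 0.8220
L = P_1 × P_2 = 0.8612 × 0.8220 = 0.70788

0.7079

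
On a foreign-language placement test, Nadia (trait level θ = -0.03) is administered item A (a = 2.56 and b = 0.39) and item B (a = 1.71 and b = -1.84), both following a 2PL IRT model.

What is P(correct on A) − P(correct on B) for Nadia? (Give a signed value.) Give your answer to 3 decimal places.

P(θ) = 1 / (1 + exp(−a(θ − b)))
P_A = 0.2544
P_B = 0.9567
P_A − P_B = -0.7023

-0.702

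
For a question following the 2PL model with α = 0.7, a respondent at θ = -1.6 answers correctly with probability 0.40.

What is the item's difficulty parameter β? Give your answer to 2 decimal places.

-1.02

P(θ) = 1 / (1 + exp(−α(θ − β)))
logit(0.40) = ln(0.40/0.60) = -0.4055
β = θ − logit/(α) = -1.6 − (-0.4055)/0.7000 = -1.0208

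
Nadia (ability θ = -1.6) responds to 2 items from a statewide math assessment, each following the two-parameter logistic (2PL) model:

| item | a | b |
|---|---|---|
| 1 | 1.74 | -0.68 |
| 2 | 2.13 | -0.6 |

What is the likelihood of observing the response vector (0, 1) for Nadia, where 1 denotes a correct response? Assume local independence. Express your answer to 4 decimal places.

0.0884

P(θ) = 1 / (1 + exp(−a(θ − b)))
P_1 = 1/(1+e^{1.6008}) = 0.1679
P_2 = 1/(1+e^{2.1300}) = 0.1062
L = (1−P_1) × P_2 = 0.8321 × 0.1062 = 0.08838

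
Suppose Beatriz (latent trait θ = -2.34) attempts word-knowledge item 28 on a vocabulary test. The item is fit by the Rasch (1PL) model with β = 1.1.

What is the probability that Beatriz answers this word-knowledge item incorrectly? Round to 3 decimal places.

P(θ) = 1 / (1 + exp(−(θ − β)))
Exponent: (-2.34 − 1.1) = -3.4400
1/(1 + e^{3.4400}) = 0.0311
P = 0.0311
P(incorrect) = 1 − 0.0311 = 0.9689

0.969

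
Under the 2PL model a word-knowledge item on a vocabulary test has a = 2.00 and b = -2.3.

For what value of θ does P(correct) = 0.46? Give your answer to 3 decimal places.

-2.380

P(θ) = 1 / (1 + exp(−a(θ − b)))
logit = ln(0.4600/0.5400) = -0.1603
θ = b + logit/(a) = -2.3 + (-0.1603)/2.0000 = -2.3802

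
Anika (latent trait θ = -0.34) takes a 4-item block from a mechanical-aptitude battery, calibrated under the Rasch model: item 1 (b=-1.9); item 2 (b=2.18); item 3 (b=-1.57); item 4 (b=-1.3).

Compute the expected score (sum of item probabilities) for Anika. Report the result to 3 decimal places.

P(θ) = 1 / (1 + exp(−(θ − b)))
P_1 = 1/(1+e^{-1.5600}) = 0.8264
P_2 = 1/(1+e^{2.5200}) = 0.0745
P_3 = 1/(1+e^{-1.2300}) = 0.7738
P_4 = 1/(1+e^{-0.9600}) = 0.7231
E[score] = 0.8264 + 0.0745 + 0.7738 + 0.7231 = 2.3978

2.398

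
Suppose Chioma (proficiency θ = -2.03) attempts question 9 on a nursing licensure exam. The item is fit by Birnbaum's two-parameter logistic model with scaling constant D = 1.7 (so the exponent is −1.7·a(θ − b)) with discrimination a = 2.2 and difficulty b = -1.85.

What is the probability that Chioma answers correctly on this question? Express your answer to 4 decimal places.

0.3378

P(θ) = 1 / (1 + exp(−D·a(θ − b)))
Exponent: 1.7 × 2.2 × (-2.03 − (-1.85)) = -0.6732
1/(1 + e^{0.6732}) = 0.3378
P = 0.3378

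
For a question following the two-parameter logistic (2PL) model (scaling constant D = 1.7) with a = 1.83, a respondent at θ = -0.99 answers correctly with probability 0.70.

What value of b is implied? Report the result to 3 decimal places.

P(θ) = 1 / (1 + exp(−D·a(θ − b)))
logit(0.70) = ln(0.70/0.30) = 0.8473
b = θ − logit/(1.7·a) = -0.99 − 0.8473/3.1110 = -1.2624

-1.262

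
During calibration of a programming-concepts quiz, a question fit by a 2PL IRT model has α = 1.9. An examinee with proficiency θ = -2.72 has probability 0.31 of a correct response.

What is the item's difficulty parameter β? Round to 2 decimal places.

P(θ) = 1 / (1 + exp(−α(θ − β)))
logit(0.31) = ln(0.31/0.69) = -0.8001
β = θ − logit/(α) = -2.72 − (-0.8001)/1.9000 = -2.2989

-2.30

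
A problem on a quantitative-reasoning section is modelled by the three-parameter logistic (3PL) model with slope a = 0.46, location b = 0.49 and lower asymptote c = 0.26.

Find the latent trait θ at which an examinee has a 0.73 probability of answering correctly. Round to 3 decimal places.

1.695

P(θ) = c + (1 − c) · 1 / (1 + exp(−a(θ − b)))
Remove guessing floor: (0.73 − 0.26)/(1 − 0.26) = 0.6351
logit = ln(0.6351/0.3649) = 0.5543
θ = b + logit/(a) = 0.49 + 0.5543/0.4600 = 1.6950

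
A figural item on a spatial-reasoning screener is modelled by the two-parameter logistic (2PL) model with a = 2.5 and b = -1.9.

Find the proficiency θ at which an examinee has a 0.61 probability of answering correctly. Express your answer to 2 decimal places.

P(θ) = 1 / (1 + exp(−a(θ − b)))
logit = ln(0.6100/0.3900) = 0.4473
θ = b + logit/(a) = -1.9 + 0.4473/2.5000 = -1.7211

-1.72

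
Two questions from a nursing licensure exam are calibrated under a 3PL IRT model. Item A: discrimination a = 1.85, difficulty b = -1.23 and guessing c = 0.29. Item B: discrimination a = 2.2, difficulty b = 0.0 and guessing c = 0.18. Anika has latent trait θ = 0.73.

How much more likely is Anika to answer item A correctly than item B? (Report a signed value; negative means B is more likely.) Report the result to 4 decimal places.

P(θ) = c + (1 − c) · 1 / (1 + exp(−a(θ − b)))
P_A = 0.9816
P_B = 0.8629
P_A − P_B = 0.1186

0.1186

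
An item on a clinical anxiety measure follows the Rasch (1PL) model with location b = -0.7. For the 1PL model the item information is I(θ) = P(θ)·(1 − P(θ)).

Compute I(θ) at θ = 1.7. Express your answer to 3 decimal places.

P = 1/(1+e^{-2.4000}) = 0.9168
P(1−P) = 0.9168 × 0.0832 = 0.0763
I = P(1−P) = 0.07625

0.076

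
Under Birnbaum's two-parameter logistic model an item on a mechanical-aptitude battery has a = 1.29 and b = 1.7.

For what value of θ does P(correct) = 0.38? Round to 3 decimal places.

P(θ) = 1 / (1 + exp(−a(θ − b)))
logit = ln(0.3800/0.6200) = -0.4895
θ = b + logit/(a) = 1.7 + (-0.4895)/1.2900 = 1.3205

1.321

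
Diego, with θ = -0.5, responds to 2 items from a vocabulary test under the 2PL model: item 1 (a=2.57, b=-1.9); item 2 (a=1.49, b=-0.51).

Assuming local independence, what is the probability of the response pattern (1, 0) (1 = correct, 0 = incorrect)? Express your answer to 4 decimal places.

P(θ) = 1 / (1 + exp(−a(θ − b)))
P_1 = 1/(1+e^{-3.5980}) = 0.9734
P_2 = 1/(1+e^{-0.0149}) = 0.5037
L = P_1 × (1−P_2) = 0.9734 × 0.4963 = 0.48305

0.4830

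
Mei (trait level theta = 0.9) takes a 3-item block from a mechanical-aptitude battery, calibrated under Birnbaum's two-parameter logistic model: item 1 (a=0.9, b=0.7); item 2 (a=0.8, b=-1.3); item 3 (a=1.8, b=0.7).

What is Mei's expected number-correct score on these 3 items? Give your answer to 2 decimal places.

P(theta) = 1 / (1 + exp(−a(theta − b)))
P_1 = 1/(1+e^{-0.1800}) = 0.5449
P_2 = 1/(1+e^{-1.7600}) = 0.8532
P_3 = 1/(1+e^{-0.3600}) = 0.5890
E[score] = 0.5449 + 0.8532 + 0.5890 = 1.9871

1.99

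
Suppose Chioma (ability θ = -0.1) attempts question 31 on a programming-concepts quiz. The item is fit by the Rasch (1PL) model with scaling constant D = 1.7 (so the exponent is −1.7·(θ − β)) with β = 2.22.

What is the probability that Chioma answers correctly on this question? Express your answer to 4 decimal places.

0.0190

P(θ) = 1 / (1 + exp(−D·(θ − β)))
Exponent: 1.7 × (-0.1 − 2.22) = -3.9440
1/(1 + e^{3.9440}) = 0.0190
P = 0.0190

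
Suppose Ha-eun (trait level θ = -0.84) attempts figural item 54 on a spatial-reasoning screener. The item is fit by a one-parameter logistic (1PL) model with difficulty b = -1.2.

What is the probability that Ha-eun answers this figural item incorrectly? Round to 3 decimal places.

P(θ) = 1 / (1 + exp(−(θ − b)))
Exponent: (-0.84 − (-1.2)) = 0.3600
1/(1 + e^{-0.3600}) = 0.5890
P = 0.5890
P(incorrect) = 1 − 0.5890 = 0.4110

0.411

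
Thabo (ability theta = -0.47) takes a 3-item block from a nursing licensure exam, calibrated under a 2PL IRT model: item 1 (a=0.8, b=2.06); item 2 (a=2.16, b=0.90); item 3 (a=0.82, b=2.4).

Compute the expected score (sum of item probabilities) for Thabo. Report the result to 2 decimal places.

P(theta) = 1 / (1 + exp(−a(theta − b)))
P_1 = 1/(1+e^{2.0240}) = 0.1167
P_2 = 1/(1+e^{2.9592}) = 0.0493
P_3 = 1/(1+e^{2.3534}) = 0.0868
E[score] = 0.1167 + 0.0493 + 0.0868 = 0.2528

0.25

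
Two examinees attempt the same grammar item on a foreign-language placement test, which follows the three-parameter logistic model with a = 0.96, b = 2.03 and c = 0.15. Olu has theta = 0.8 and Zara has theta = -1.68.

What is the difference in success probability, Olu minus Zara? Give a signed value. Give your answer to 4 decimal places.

0.1762

P(theta) = c + (1 − c) · 1 / (1 + exp(−a(theta − b)))
P(Olu) = 0.3497  [exponent -1.1808]
P(Zara) = 0.1735  [exponent -3.5616]
Difference = 0.3497 − 0.1735 = 0.1762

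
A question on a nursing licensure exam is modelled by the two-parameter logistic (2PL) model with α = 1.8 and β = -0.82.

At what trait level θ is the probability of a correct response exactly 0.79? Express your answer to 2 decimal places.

P(θ) = 1 / (1 + exp(−α(θ − β)))
logit = ln(0.7900/0.2100) = 1.3249
θ = β + logit/(α) = -0.82 + 1.3249/1.8000 = -0.0839

-0.08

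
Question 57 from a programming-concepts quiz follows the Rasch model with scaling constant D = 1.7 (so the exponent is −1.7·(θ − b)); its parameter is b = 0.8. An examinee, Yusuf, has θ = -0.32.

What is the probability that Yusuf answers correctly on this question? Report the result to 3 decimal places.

P(θ) = 1 / (1 + exp(−D·(θ − b)))
Exponent: 1.7 × (-0.32 − 0.8) = -1.9040
1/(1 + e^{1.9040}) = 0.1297
P = 0.1297

0.130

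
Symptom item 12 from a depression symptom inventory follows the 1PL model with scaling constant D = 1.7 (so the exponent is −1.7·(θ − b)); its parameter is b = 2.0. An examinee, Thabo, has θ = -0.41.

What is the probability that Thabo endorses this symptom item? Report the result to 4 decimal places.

P(θ) = 1 / (1 + exp(−D·(θ − b)))
Exponent: 1.7 × (-0.41 − 2.0) = -4.0970
1/(1 + e^{4.0970}) = 0.0164
P = 0.0164

0.0164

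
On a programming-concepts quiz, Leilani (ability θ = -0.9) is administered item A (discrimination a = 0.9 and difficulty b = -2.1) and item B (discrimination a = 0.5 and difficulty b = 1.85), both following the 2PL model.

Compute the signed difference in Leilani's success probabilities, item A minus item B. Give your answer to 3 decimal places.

P(θ) = 1 / (1 + exp(−a(θ − b)))
P_A = 0.7465
P_B = 0.2018
P_A − P_B = 0.5447

0.545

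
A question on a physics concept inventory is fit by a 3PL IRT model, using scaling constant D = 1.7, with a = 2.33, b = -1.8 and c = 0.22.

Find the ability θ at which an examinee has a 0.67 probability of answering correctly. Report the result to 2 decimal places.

-1.72

P(θ) = c + (1 − c) · 1 / (1 + exp(−D·a(θ − b)))
Remove guessing floor: (0.67 − 0.22)/(1 − 0.22) = 0.5769
logit = ln(0.5769/0.4231) = 0.3102
θ = b + logit/(1.7·a) = -1.8 + 0.3102/3.9610 = -1.7217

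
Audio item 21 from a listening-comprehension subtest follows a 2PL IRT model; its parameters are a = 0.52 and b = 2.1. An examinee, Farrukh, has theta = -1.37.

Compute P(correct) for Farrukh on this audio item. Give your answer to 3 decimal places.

0.141

P(theta) = 1 / (1 + exp(−a(theta − b)))
Exponent: 0.52 × (-1.37 − 2.1) = -1.8044
1/(1 + e^{1.8044}) = 0.1413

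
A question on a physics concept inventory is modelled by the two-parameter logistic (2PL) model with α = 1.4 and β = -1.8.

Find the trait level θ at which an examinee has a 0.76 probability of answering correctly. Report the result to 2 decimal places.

-0.98

P(θ) = 1 / (1 + exp(−α(θ − β)))
logit = ln(0.7600/0.2400) = 1.1527
θ = β + logit/(α) = -1.8 + 1.1527/1.4000 = -0.9767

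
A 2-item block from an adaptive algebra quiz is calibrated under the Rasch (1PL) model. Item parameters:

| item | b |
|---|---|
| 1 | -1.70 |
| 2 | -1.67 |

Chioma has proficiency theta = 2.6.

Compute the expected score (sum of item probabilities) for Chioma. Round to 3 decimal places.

1.973

P(theta) = 1 / (1 + exp(−(theta − b)))
P_1 = 1/(1+e^{-4.3000}) = 0.9866
P_2 = 1/(1+e^{-4.2700}) = 0.9862
E[score] = 0.9866 + 0.9862 = 1.9728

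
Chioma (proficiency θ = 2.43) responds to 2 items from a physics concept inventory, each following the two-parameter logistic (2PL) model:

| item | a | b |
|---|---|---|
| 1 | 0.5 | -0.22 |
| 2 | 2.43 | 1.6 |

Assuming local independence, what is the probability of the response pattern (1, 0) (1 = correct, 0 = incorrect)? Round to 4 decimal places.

P(θ) = 1 / (1 + exp(−a(θ − b)))
P_1 = 1/(1+e^{-1.3250}) = 0.7900
P_2 = 1/(1+e^{-2.0169}) = 0.8826
L = P_1 × (1−P_2) = 0.7900 × 0.1174 = 0.09278

0.0928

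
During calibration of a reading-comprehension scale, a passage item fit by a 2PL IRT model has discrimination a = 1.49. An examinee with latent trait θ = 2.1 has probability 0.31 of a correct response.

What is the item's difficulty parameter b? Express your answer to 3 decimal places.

P(θ) = 1 / (1 + exp(−a(θ − b)))
logit(0.31) = ln(0.31/0.69) = -0.8001
b = θ − logit/(a) = 2.1 − (-0.8001)/1.4900 = 2.6370

2.637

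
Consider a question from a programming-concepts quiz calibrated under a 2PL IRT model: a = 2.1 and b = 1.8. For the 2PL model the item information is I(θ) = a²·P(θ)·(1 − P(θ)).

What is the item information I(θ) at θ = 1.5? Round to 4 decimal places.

P = 1/(1+e^{0.6300}) = 0.3475
P(1−P) = 0.3475 × 0.6525 = 0.2267
I = a² × P(1−P) = 2.1² × 0.2267 = 0.99995

1.0000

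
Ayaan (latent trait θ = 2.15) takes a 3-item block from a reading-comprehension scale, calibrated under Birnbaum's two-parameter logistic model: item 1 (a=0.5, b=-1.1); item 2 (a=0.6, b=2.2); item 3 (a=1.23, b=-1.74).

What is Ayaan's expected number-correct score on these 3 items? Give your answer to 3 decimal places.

2.320

P(θ) = 1 / (1 + exp(−a(θ − b)))
P_1 = 1/(1+e^{-1.6250}) = 0.8355
P_2 = 1/(1+e^{0.0300}) = 0.4925
P_3 = 1/(1+e^{-4.7847}) = 0.9917
E[score] = 0.8355 + 0.4925 + 0.9917 = 2.3197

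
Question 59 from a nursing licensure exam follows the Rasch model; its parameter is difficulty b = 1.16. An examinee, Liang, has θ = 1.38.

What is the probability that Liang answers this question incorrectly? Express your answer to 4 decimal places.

P(θ) = 1 / (1 + exp(−(θ − b)))
Exponent: (1.38 − 1.16) = 0.2200
1/(1 + e^{-0.2200}) = 0.5548
P = 0.5548
P(incorrect) = 1 − 0.5548 = 0.4452

0.4452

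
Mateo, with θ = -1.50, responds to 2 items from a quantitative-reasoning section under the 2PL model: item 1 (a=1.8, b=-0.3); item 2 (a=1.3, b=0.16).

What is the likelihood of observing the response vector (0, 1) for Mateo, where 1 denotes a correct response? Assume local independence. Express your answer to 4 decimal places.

P(θ) = 1 / (1 + exp(−a(θ − b)))
P_1 = 1/(1+e^{2.1600}) = 0.1034
P_2 = 1/(1+e^{2.1580}) = 0.1036
L = (1−P_1) × P_2 = 0.8966 × 0.1036 = 0.09288

0.0929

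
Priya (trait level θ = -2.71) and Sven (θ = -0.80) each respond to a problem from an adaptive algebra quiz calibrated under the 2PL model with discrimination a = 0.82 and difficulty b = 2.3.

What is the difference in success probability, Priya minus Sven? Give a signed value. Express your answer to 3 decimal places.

-0.057

P(θ) = 1 / (1 + exp(−a(θ − b)))
P(Priya) = 0.0162  [exponent -4.1082]
P(Sven) = 0.0730  [exponent -2.5420]
Difference = 0.0162 − 0.0730 = -0.0568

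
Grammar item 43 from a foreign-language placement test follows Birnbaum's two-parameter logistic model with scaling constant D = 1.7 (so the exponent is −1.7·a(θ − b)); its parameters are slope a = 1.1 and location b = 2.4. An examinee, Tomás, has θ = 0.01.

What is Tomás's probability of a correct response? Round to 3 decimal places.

P(θ) = 1 / (1 + exp(−D·a(θ − b)))
Exponent: 1.7 × 1.1 × (0.01 − 2.4) = -4.4693
1/(1 + e^{4.4693}) = 0.0113
P = 0.0113

0.011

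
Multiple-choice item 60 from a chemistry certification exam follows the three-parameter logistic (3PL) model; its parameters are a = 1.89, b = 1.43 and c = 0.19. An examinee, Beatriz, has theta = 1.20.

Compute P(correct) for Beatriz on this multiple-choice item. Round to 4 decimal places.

P(theta) = c + (1 − c) · 1 / (1 + exp(−a(theta − b)))
Exponent: 1.89 × (1.20 − 1.43) = -0.4347
1/(1 + e^{0.4347}) = 0.3930
P = 0.19 + 0.81 × 0.3930 = 0.5083

0.5083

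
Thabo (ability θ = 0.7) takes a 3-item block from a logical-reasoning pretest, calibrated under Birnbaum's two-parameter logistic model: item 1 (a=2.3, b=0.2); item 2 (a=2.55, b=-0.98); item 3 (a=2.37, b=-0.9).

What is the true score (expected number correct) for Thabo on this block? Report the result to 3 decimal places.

2.724

P(θ) = 1 / (1 + exp(−a(θ − b)))
P_1 = 1/(1+e^{-1.1500}) = 0.7595
P_2 = 1/(1+e^{-4.2840}) = 0.9864
P_3 = 1/(1+e^{-3.7920}) = 0.9779
E[score] = 0.7595 + 0.9864 + 0.9779 = 2.7239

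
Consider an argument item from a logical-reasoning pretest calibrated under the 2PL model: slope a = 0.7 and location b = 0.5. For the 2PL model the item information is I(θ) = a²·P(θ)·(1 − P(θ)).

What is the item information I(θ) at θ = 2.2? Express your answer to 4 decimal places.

P = 1/(1+e^{-1.1900}) = 0.7667
P(1−P) = 0.7667 × 0.2333 = 0.1788
I = a² × P(1−P) = 0.7² × 0.1788 = 0.08764

0.0876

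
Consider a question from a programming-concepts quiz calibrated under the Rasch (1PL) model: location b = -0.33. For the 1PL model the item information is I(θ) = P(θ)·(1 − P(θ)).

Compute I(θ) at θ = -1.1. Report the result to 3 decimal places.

0.216

P = 1/(1+e^{0.7700}) = 0.3165
P(1−P) = 0.3165 × 0.6835 = 0.2163
I = P(1−P) = 0.21632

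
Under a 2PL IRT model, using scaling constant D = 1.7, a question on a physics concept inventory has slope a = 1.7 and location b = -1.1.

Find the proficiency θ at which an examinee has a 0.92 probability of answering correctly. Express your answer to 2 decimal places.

-0.25

P(θ) = 1 / (1 + exp(−D·a(θ − b)))
logit = ln(0.9200/0.0800) = 2.4423
θ = b + logit/(1.7·a) = -1.1 + 2.4423/2.8900 = -0.2549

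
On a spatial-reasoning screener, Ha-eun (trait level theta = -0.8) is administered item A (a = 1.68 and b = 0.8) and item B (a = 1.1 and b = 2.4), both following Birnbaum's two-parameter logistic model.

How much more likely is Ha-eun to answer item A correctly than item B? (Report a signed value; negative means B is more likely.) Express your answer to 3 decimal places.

0.035

P(theta) = 1 / (1 + exp(−a(theta − b)))
P_A = 0.0637
P_B = 0.0287
P_A − P_B = 0.0349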